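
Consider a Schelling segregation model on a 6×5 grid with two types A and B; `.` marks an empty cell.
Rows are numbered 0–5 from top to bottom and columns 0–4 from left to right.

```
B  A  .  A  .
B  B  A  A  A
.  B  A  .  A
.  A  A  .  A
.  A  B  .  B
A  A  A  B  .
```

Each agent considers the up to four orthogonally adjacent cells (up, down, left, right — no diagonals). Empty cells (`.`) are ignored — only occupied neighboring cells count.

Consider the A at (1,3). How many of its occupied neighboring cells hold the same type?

Occupied neighbors of (1,3): (0,3)=A, (1,2)=A, (1,4)=A.
Same type (A): 3 of 3.

3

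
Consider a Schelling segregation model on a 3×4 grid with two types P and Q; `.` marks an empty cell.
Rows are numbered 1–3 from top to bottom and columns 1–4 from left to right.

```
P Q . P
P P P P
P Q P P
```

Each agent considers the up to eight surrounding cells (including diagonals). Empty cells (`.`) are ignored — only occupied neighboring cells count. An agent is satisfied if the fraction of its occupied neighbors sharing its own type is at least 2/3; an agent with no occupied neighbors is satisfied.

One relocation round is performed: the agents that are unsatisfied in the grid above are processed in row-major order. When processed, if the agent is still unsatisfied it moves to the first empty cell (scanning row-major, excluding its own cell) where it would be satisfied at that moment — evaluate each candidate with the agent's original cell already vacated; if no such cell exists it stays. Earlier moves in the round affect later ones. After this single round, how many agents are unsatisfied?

4

Initially unsatisfied (in order): (1,2), (2,1), (3,2).
  (1,2): no empty cell satisfies it; stays.
  (2,1) → (1,3).
  (3,2): no empty cell satisfies it; stays.
Resulting grid:
P Q P P
. P P P
P Q P P
Unsatisfied now: (1,1), (1,2), (3,1), (3,2).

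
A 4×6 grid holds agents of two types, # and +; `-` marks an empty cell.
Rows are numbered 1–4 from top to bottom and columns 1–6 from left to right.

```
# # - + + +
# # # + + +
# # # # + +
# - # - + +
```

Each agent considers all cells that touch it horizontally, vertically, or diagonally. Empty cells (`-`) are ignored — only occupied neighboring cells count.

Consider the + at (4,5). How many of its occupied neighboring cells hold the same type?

3

Occupied neighbors of (4,5): (3,4)=#, (3,5)=+, (3,6)=+, (4,6)=+.
Same type (+): 3 of 4.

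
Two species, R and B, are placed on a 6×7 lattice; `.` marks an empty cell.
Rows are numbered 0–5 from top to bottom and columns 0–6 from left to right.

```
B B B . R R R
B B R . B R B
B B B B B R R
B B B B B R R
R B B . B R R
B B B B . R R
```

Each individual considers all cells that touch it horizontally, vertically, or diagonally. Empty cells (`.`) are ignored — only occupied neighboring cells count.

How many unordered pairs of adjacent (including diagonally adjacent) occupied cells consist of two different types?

Scan each occupied cell's neighbors to the right and below (and the two forward diagonals) so each pair is counted once.
Row 0: B(0,0)–B(0,1)= B(0,0)–B(1,0)= B(0,0)–B(1,1)= B(0,1)–B(0,2)= B(0,1)–B(1,1)= B(0,1)–R(1,2)≠ B(0,1)–B(1,0)= B(0,2)–R(1,2)≠ B(0,2)–B(1,1)= R(0,4)–R(0,5)= R(0,4)–B(1,4)≠ R(0,4)–R(1,5)= R(0,5)–R(0,6)= R(0,5)–R(1,5)= R(0,5)–B(1,6)≠ R(0,5)–B(1,4)≠ R(0,6)–B(1,6)≠ R(0,6)–R(1,5)=  → 6/18 unlike.
Row 1: B(1,0)–B(1,1)= B(1,0)–B(2,0)= B(1,0)–B(2,1)= B(1,1)–R(1,2)≠ B(1,1)–B(2,1)= B(1,1)–B(2,2)= B(1,1)–B(2,0)= R(1,2)–B(2,2)≠ R(1,2)–B(2,3)≠ R(1,2)–B(2,1)≠ B(1,4)–R(1,5)≠ B(1,4)–B(2,4)= B(1,4)–R(2,5)≠ B(1,4)–B(2,3)= R(1,5)–B(1,6)≠ R(1,5)–R(2,5)= R(1,5)–R(2,6)= R(1,5)–B(2,4)≠ B(1,6)–R(2,6)≠ B(1,6)–R(2,5)≠  → 10/20 unlike.
Row 2: B(2,0)–B(2,1)= B(2,0)–B(3,0)= B(2,0)–B(3,1)= B(2,1)–B(2,2)= B(2,1)–B(3,1)= B(2,1)–B(3,2)= B(2,1)–B(3,0)= B(2,2)–B(2,3)= B(2,2)–B(3,2)= B(2,2)–B(3,3)= B(2,2)–B(3,1)= B(2,3)–B(2,4)= B(2,3)–B(3,3)= B(2,3)–B(3,4)= B(2,3)–B(3,2)= B(2,4)–R(2,5)≠ B(2,4)–B(3,4)= B(2,4)–R(3,5)≠ B(2,4)–B(3,3)= R(2,5)–R(2,6)= R(2,5)–R(3,5)= R(2,5)–R(3,6)= R(2,5)–B(3,4)≠ R(2,6)–R(3,6)= R(2,6)–R(3,5)=  → 3/25 unlike.
Row 3: B(3,0)–B(3,1)= B(3,0)–R(4,0)≠ B(3,0)–B(4,1)= B(3,1)–B(3,2)= B(3,1)–B(4,1)= B(3,1)–B(4,2)= B(3,1)–R(4,0)≠ B(3,2)–B(3,3)= B(3,2)–B(4,2)= B(3,2)–B(4,1)= B(3,3)–B(3,4)= B(3,3)–B(4,4)= B(3,3)–B(4,2)= B(3,4)–R(3,5)≠ B(3,4)–B(4,4)= B(3,4)–R(4,5)≠ R(3,5)–R(3,6)= R(3,5)–R(4,5)= R(3,5)–R(4,6)= R(3,5)–B(4,4)≠ R(3,6)–R(4,6)= R(3,6)–R(4,5)=  → 5/22 unlike.
Row 4: R(4,0)–B(4,1)≠ R(4,0)–B(5,0)≠ R(4,0)–B(5,1)≠ B(4,1)–B(4,2)= B(4,1)–B(5,1)= B(4,1)–B(5,2)= B(4,1)–B(5,0)= B(4,2)–B(5,2)= B(4,2)–B(5,3)= B(4,2)–B(5,1)= B(4,4)–R(4,5)≠ B(4,4)–R(5,5)≠ B(4,4)–B(5,3)= R(4,5)–R(4,6)= R(4,5)–R(5,5)= R(4,5)–R(5,6)= R(4,6)–R(5,6)= R(4,6)–R(5,5)=  → 5/18 unlike.
Row 5: B(5,0)–B(5,1)= B(5,1)–B(5,2)= B(5,2)–B(5,3)= R(5,5)–R(5,6)=  → 0/4 unlike.
Total adjacent occupied pairs: 107; unlike-type pairs: 29.

29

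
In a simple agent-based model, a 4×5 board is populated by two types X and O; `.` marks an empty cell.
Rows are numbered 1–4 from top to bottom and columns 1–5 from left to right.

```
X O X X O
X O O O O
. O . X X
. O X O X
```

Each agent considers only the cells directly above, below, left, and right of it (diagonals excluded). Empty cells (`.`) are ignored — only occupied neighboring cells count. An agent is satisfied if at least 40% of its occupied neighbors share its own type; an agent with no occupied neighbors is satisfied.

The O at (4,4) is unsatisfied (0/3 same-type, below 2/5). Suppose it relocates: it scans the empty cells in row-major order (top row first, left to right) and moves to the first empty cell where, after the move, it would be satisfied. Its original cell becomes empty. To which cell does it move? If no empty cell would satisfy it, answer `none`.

Vacating (4,4). Empty cells in order:
  (3,1): 1/2 same-type → satisfied — stop here.

(3,1)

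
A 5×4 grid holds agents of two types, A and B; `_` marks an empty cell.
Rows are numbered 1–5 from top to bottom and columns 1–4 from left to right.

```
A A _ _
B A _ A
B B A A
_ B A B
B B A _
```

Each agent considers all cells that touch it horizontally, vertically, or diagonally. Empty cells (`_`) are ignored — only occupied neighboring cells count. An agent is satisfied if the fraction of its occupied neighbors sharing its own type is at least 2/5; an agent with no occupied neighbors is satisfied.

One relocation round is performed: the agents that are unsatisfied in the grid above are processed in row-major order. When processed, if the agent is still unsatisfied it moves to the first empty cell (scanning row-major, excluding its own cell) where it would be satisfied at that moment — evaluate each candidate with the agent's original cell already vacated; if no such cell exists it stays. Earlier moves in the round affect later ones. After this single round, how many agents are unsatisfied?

Initially unsatisfied (in order): (4,4), (5,3).
  (4,4) → (4,1).
  (5,3) → (1,3).
Resulting grid:
A A A _
B A _ A
B B A A
B B A _
B B _ _
All satisfied now.

0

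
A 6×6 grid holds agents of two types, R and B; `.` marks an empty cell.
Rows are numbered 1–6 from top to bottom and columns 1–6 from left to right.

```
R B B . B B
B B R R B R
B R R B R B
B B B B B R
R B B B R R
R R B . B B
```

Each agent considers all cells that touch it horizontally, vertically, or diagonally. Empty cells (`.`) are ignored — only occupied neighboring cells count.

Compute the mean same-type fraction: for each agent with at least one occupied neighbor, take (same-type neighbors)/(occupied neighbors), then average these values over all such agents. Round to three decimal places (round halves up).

0.514

(1,1)R 0/3
(1,2)B 3/5
(1,3)B 2/4
(1,5)B 2/4
(1,6)B 2/3
(2,1)B 3/5
(2,2)B 4/8
(2,3)R 3/7
(2,4)R 3/7
(2,5)B 4/7
(2,6)R 1/5
(3,1)B 4/5
(3,2)R 2/8
(3,3)R 3/8
(3,4)B 4/8
(3,5)R 3/8
(3,6)B 2/5
(4,1)B 3/5
(4,2)B 5/8
(4,3)B 6/8
(4,4)B 5/8
(4,5)B 4/8
(4,6)R 3/5
(5,1)R 2/5
(5,2)B 5/8
(5,3)B 6/7
(5,4)B 6/7
(5,5)R 2/7
(5,6)R 2/5
(6,1)R 2/3
(6,2)R 2/5
(6,3)B 3/4
(6,5)B 2/4
(6,6)B 1/3
Sum over 34 agents: 0/3 + 3/5 + 2/4 + 2/4 + 2/3 + 3/5 + 4/8 + 3/7 + 3/7 + 4/7 + 1/5 + 4/5 + 2/8 + 3/8 + 4/8 + 3/8 + 2/5 + 3/5 + 5/8 + 6/8 + 5/8 + 4/8 + 3/5 + 2/5 + 5/8 + 6/7 + 6/7 + 2/7 + 2/5 + 2/3 + 2/5 + 3/4 + 2/4 + 1/3 = 2935/168; mean = 2935/168 ÷ 34 = 2935/5712 = 0.513830… → 0.514.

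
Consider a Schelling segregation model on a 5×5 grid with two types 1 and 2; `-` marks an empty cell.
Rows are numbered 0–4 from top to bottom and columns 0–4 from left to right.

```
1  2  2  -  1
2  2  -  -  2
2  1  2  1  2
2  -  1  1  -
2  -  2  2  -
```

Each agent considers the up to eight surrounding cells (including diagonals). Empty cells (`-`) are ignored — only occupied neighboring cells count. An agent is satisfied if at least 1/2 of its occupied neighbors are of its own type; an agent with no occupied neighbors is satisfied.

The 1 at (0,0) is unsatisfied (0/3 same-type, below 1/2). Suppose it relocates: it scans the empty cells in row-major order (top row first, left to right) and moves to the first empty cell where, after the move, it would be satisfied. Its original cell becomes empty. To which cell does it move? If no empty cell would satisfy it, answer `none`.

Vacating (0,0). Empty cells in order:
  (0,3): 1/3 same-type → still unsatisfied.
  (1,2): 2/6 same-type → still unsatisfied.
  (1,3): 2/6 same-type → still unsatisfied.
  (3,1): 2/7 same-type → still unsatisfied.
  (3,4): 2/4 same-type → satisfied — stop here.

(3,4)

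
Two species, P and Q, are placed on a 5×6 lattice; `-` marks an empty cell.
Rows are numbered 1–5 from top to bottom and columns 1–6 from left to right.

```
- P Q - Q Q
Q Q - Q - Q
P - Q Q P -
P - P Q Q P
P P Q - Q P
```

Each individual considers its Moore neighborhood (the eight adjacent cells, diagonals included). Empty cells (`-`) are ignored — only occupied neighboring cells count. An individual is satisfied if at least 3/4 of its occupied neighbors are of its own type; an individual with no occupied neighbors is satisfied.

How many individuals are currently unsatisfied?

(1,2)P 0/3 ✗
(1,3)Q 2/3 ✗
(1,5)Q 3/3 ✓
(1,6)Q 2/2 ✓
(2,1)Q 1/3 ✗
(2,2)Q 3/5 ✗
(2,4)Q 4/5 ✓
(2,6)Q 2/3 ✗
(3,1)P 1/3 ✗
(3,3)Q 4/5 ✓
(3,4)Q 4/6 ✗
(3,5)P 1/6 ✗
(4,1)P 3/3 ✓
(4,3)P 1/5 ✗
(4,4)Q 5/7 ✗
(4,5)Q 3/6 ✗
(4,6)P 2/4 ✗
(5,1)P 2/2 ✓
(5,2)P 3/4 ✓
(5,3)Q 1/3 ✗
(5,5)Q 2/4 ✗
(5,6)P 1/3 ✗
Unsatisfied: (1,2), (1,3), (2,1), (2,2), (2,6), (3,1), (3,4), (3,5), (4,3), (4,4), (4,5), (4,6), (5,3), (5,5), (5,6) — 15 in total.

15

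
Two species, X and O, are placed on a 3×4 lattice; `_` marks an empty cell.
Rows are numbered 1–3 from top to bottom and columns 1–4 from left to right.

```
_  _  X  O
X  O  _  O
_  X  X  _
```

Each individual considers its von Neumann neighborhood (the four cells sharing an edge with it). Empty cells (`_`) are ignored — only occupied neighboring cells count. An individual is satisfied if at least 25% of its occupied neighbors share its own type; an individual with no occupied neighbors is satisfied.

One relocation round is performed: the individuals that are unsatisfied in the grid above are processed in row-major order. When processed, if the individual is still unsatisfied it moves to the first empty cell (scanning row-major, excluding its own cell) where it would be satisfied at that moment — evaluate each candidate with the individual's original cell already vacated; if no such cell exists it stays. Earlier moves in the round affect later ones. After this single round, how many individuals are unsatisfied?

0

Initially unsatisfied (in order): (1,3), (2,1), (2,2).
  (1,3) → (1,1).
  (2,1): now satisfied by earlier moves; stays.
  (2,2) → (1,3).
Resulting grid:
X _ O O
X _ _ O
_ X X _
All satisfied now.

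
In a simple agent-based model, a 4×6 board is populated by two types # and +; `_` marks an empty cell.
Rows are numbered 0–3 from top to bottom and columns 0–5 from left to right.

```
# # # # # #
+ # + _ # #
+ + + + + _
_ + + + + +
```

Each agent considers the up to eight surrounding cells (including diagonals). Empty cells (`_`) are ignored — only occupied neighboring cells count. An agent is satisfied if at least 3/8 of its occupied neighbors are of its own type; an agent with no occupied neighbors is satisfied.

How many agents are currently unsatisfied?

0

Row 0: (0,0)# 2/3 ✓ · (0,1)# 3/5 ✓ · (0,2)# 3/4 ✓ · (0,3)# 3/4 ✓ · (0,4)# 4/4 ✓ · (0,5)# 3/3 ✓
Row 1: (1,0)+ 2/5 ✓ · (1,1)# 3/8 ✓ · (1,2)+ 3/7 ✓ · (1,4)# 4/6 ✓ · (1,5)# 3/4 ✓
Row 2: (2,0)+ 3/4 ✓ · (2,1)+ 6/7 ✓ · (2,2)+ 6/7 ✓ · (2,3)+ 6/7 ✓ · (2,4)+ 4/6 ✓
Row 3: (3,1)+ 4/4 ✓ · (3,2)+ 5/5 ✓ · (3,3)+ 5/5 ✓ · (3,4)+ 4/4 ✓ · (3,5)+ 2/2 ✓
Every one meets the threshold.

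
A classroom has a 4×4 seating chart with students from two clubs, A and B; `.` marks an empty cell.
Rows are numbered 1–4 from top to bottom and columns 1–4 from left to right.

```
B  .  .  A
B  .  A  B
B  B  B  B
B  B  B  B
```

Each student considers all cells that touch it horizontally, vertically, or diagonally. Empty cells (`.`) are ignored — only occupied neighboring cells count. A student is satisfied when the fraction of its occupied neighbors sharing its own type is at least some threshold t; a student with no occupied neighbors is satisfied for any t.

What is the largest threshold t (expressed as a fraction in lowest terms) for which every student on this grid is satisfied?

(1,1)B 1/1
(1,4)A 1/2
(2,1)B 3/3
(2,3)A 1/5
(2,4)B 2/4
(3,1)B 4/4
(3,2)B 6/7
(3,3)B 6/7
(3,4)B 4/5
(4,1)B 3/3
(4,2)B 5/5
(4,3)B 5/5
(4,4)B 3/3
The smallest same-type fraction is 1/5 at (2,3), which reduces to 1/5. Any threshold above that leaves this student unsatisfied.

1/5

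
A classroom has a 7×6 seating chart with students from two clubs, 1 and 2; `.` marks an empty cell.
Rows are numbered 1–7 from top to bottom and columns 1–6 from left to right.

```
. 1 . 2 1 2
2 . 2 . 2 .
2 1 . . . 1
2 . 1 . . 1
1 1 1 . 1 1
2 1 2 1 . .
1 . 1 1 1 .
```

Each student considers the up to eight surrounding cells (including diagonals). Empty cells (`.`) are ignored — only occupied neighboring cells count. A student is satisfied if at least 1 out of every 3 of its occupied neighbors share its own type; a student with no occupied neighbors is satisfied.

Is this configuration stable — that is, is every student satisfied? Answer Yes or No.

(1,2)1 0/2 unhappy
(1,4)2 2/3 ok
(1,5)1 0/3 unhappy
(1,6)2 1/2 ok
(2,1)2 1/3 ok
(2,3)2 1/3 ok
(2,5)2 2/4 ok
(3,1)2 2/3 ok
(3,2)1 1/5 unhappy
(3,6)1 1/2 ok
(4,1)2 1/4 unhappy
(4,3)1 3/3 ok
(4,6)1 3/3 ok
(5,1)1 2/4 ok
(5,2)1 4/7 ok
(5,3)1 4/5 ok
(5,5)1 3/3 ok
(5,6)1 2/2 ok
(6,1)2 0/4 unhappy
(6,2)1 5/7 ok
(6,3)2 0/6 unhappy
(6,4)1 5/6 ok
(7,1)1 1/2 ok
(7,3)1 3/4 ok
(7,4)1 3/4 ok
(7,5)1 2/2 ok
For instance (1,2) has only 0/2 same-type neighbors, below 1/3.

No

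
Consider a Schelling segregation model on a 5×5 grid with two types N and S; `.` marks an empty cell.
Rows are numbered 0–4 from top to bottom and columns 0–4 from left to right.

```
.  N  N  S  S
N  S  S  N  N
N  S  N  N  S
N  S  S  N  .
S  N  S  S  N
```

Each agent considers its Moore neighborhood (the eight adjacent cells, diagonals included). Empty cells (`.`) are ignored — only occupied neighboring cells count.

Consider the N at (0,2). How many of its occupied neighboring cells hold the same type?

2

Occupied neighbors of (0,2): (0,1)=N, (0,3)=S, (1,1)=S, (1,2)=S, (1,3)=N.
Same type (N): 2 of 5.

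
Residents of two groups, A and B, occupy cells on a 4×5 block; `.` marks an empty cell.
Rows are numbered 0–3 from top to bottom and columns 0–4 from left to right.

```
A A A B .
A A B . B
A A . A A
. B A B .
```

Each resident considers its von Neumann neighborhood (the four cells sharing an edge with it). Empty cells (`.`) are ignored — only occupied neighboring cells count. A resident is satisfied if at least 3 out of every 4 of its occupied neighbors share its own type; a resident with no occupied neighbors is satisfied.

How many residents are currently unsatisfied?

Row 0: (0,0)A 2/2 ✓ · (0,1)A 3/3 ✓ · (0,2)A 1/3 ✗ · (0,3)B 0/1 ✗
Row 1: (1,0)A 3/3 ✓ · (1,1)A 3/4 ✓ · (1,2)B 0/2 ✗ · (1,4)B 0/1 ✗
Row 2: (2,0)A 2/2 ✓ · (2,1)A 2/3 ✗ · (2,3)A 1/2 ✗ · (2,4)A 1/2 ✗
Row 3: (3,1)B 0/2 ✗ · (3,2)A 0/2 ✗ · (3,3)B 0/2 ✗
Unsatisfied: (0,2), (0,3), (1,2), (1,4), (2,1), (2,3), (2,4), (3,1), (3,2), (3,3) — 10 in total.

10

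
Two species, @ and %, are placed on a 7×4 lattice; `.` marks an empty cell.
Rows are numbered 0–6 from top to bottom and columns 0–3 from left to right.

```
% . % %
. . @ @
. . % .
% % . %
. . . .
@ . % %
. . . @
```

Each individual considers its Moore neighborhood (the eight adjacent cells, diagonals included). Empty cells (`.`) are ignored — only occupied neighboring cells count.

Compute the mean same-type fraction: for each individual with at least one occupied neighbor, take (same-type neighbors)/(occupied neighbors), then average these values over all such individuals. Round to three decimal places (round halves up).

Row 0: (0,0)% — no occupied neighbors · (0,2)% 1/3 · (0,3)% 1/3
Row 1: (1,2)@ 1/4 · (1,3)@ 1/4
Row 2: (2,2)% 2/4
Row 3: (3,0)% 1/1 · (3,1)% 2/2 · (3,3)% 1/1
Row 5: (5,0)@ — no occupied neighbors · (5,2)% 1/2 · (5,3)% 1/2
Row 6: (6,3)@ 0/2
Sum over 11 individuals: 1/3 + 1/3 + 1/4 + 1/4 + 2/4 + 1/1 + 2/2 + 1/1 + 1/2 + 1/2 + 0/2 = 17/3; mean = 17/3 ÷ 11 = 17/33 = 0.515151… → 0.515.

0.515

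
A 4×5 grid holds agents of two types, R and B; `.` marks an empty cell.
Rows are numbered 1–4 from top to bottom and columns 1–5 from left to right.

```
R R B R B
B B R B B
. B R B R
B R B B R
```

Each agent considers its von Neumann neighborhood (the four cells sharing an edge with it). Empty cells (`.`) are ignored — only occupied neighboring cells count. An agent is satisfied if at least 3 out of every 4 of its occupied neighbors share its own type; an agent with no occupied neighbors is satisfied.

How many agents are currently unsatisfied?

19

Row 1: (1,1)R 1/2 ✗ · (1,2)R 1/3 ✗ · (1,3)B 0/3 ✗ · (1,4)R 0/3 ✗ · (1,5)B 1/2 ✗
Row 2: (2,1)B 1/2 ✗ · (2,2)B 2/4 ✗ · (2,3)R 1/4 ✗ · (2,4)B 2/4 ✗ · (2,5)B 2/3 ✗
Row 3: (3,2)B 1/3 ✗ · (3,3)R 1/4 ✗ · (3,4)B 2/4 ✗ · (3,5)R 1/3 ✗
Row 4: (4,1)B 0/1 ✗ · (4,2)R 0/3 ✗ · (4,3)B 1/3 ✗ · (4,4)B 2/3 ✗ · (4,5)R 1/2 ✗
Unsatisfied: (1,1), (1,2), (1,3), (1,4), (1,5), (2,1), (2,2), (2,3), (2,4), (2,5), (3,2), (3,3), (3,4), (3,5), (4,1), (4,2), (4,3), (4,4), (4,5) — 19 in total.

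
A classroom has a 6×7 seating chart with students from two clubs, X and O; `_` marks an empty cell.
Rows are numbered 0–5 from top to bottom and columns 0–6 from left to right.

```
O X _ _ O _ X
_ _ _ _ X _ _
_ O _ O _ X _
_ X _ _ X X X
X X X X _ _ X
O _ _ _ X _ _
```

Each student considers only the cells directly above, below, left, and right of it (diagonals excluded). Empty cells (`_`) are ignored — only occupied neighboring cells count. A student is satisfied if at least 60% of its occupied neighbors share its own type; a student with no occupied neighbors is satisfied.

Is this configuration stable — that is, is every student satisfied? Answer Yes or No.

No

Row 0: (0,0)O 0/1 not · (0,1)X 0/1 not · (0,4)O 0/1 not · (0,6)X 0/0 satisfied
Row 1: (1,4)X 0/1 not
Row 2: (2,1)O 0/1 not · (2,3)O 0/0 satisfied · (2,5)X 1/1 satisfied
Row 3: (3,1)X 1/2 not · (3,4)X 1/1 satisfied · (3,5)X 3/3 satisfied · (3,6)X 2/2 satisfied
Row 4: (4,0)X 1/2 not · (4,1)X 3/3 satisfied · (4,2)X 2/2 satisfied · (4,3)X 1/1 satisfied · (4,6)X 1/1 satisfied
Row 5: (5,0)O 0/1 not · (5,4)X 0/0 satisfied
For instance (0,0) has only 0/1 same-type neighbors, below 3/5.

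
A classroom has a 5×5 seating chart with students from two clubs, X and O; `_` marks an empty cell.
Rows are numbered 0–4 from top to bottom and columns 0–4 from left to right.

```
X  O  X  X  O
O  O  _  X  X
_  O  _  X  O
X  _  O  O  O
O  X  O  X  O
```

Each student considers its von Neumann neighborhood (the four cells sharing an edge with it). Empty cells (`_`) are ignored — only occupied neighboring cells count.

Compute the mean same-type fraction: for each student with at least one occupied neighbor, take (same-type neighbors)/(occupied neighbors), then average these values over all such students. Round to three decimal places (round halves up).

0.444

(0,0)X 0/2
(0,1)O 1/3
(0,2)X 1/2
(0,3)X 2/3
(0,4)O 0/2
(1,0)O 1/2
(1,1)O 3/3
(1,3)X 3/3
(1,4)X 1/3
(2,1)O 1/1
(2,3)X 1/3
(2,4)O 1/3
(3,0)X 0/1
(3,2)O 2/2
(3,3)O 2/4
(3,4)O 3/3
(4,0)O 0/2
(4,1)X 0/2
(4,2)O 1/3
(4,3)X 0/3
(4,4)O 1/2
Sum over 21 students: 0/2 + 1/3 + 1/2 + 2/3 + 0/2 + 1/2 + 3/3 + 3/3 + 1/3 + 1/1 + 1/3 + 1/3 + 0/1 + 2/2 + 2/4 + 3/3 + 0/2 + 0/2 + 1/3 + 0/3 + 1/2 = 28/3; mean = 28/3 ÷ 21 = 4/9 = 0.444444… → 0.444.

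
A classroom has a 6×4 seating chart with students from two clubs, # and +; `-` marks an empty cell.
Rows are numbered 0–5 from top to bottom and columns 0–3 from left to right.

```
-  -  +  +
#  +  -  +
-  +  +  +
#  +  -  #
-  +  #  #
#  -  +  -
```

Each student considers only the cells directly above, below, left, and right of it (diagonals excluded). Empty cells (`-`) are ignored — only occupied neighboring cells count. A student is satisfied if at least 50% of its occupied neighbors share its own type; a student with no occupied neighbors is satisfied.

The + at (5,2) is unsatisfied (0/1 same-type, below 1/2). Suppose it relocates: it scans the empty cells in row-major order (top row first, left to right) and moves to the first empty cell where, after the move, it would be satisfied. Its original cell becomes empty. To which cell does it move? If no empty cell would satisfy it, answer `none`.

Vacating (5,2). Empty cells in order:
  (0,0): 0/1 same-type → still unsatisfied.
  (0,1): 2/2 same-type → satisfied — stop here.

(0,1)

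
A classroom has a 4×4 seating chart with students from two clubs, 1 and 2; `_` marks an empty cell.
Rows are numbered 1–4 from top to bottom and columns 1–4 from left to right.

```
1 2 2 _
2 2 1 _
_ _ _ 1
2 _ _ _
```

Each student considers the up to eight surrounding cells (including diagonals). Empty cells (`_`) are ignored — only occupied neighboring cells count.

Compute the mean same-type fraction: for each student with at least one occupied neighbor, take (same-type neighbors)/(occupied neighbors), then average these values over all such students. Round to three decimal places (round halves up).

0.540

(1,1)1 0/3
(1,2)2 3/5
(1,3)2 2/3
(2,1)2 2/3
(2,2)2 3/5
(2,3)1 1/4
(3,4)1 1/1
(4,1)2 — no occupied neighbors
Sum over 7 students: 0/3 + 3/5 + 2/3 + 2/3 + 3/5 + 1/4 + 1/1 = 227/60; mean = 227/60 ÷ 7 = 227/420 = 0.540476… → 0.540.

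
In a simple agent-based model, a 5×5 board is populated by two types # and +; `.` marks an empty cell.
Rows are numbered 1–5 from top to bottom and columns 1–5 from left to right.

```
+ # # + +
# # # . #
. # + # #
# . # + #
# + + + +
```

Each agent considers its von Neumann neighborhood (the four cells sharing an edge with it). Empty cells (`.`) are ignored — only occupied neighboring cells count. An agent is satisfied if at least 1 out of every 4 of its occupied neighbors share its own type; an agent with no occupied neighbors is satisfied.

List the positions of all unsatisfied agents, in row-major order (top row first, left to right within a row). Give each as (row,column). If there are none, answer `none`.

(1,1)+ 0/2 ✗
(1,2)# 2/3 ✓
(1,3)# 2/3 ✓
(1,4)+ 1/2 ✓
(1,5)+ 1/2 ✓
(2,1)# 1/2 ✓
(2,2)# 4/4 ✓
(2,3)# 2/3 ✓
(2,5)# 1/2 ✓
(3,2)# 1/2 ✓
(3,3)+ 0/4 ✗
(3,4)# 1/3 ✓
(3,5)# 3/3 ✓
(4,1)# 1/1 ✓
(4,3)# 0/3 ✗
(4,4)+ 1/4 ✓
(4,5)# 1/3 ✓
(5,1)# 1/2 ✓
(5,2)+ 1/2 ✓
(5,3)+ 2/3 ✓
(5,4)+ 3/3 ✓
(5,5)+ 1/2 ✓

(1,1), (3,3), (4,3)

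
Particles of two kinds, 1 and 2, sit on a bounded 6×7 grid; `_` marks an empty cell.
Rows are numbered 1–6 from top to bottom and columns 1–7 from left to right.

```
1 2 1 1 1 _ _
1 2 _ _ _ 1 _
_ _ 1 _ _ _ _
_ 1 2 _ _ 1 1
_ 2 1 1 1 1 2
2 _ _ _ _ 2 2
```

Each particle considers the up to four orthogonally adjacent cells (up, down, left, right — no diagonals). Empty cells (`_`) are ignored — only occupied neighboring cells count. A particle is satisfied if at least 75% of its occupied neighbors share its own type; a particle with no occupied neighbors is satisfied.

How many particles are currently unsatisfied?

14

(1,1)1 1/2 ✗
(1,2)2 1/3 ✗
(1,3)1 1/2 ✗
(1,4)1 2/2 ✓
(1,5)1 1/1 ✓
(2,1)1 1/2 ✗
(2,2)2 1/2 ✗
(2,6)1 0/0 ✓
(3,3)1 0/1 ✗
(4,2)1 0/2 ✗
(4,3)2 0/3 ✗
(4,6)1 2/2 ✓
(4,7)1 1/2 ✗
(5,2)2 0/2 ✗
(5,3)1 1/3 ✗
(5,4)1 2/2 ✓
(5,5)1 2/2 ✓
(5,6)1 2/4 ✗
(5,7)2 1/3 ✗
(6,1)2 0/0 ✓
(6,6)2 1/2 ✗
(6,7)2 2/2 ✓
Unsatisfied: (1,1), (1,2), (1,3), (2,1), (2,2), (3,3), (4,2), (4,3), (4,7), (5,2), (5,3), (5,6), (5,7), (6,6) — 14 in total.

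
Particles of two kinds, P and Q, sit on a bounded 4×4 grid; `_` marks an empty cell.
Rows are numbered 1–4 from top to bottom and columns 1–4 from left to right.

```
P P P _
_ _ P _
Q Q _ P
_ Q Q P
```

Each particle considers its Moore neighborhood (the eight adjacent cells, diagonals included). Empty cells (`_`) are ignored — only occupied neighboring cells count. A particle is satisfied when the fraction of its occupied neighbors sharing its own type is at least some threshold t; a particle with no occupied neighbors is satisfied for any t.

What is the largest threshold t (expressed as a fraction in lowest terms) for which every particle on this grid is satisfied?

1/2

(1,1)P 1/1
(1,2)P 3/3
(1,3)P 2/2
(2,3)P 3/4
(3,1)Q 2/2
(3,2)Q 3/4
(3,4)P 2/3
(4,2)Q 3/3
(4,3)Q 2/4
(4,4)P 1/2
The smallest same-type fraction is 2/4 at (4,3), which reduces to 1/2. Any threshold above that leaves this particle unsatisfied.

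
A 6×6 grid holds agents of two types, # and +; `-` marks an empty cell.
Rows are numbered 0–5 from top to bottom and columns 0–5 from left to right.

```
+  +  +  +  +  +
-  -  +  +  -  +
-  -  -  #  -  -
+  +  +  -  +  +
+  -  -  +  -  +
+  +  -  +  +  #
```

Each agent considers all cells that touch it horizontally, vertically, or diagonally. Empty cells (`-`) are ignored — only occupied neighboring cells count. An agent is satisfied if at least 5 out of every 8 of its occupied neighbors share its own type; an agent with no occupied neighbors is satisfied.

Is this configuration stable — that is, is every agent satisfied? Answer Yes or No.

(0,0)+ 1/1 satisfied
(0,1)+ 3/3 satisfied
(0,2)+ 4/4 satisfied
(0,3)+ 4/4 satisfied
(0,4)+ 4/4 satisfied
(0,5)+ 2/2 satisfied
(1,2)+ 4/5 satisfied
(1,3)+ 4/5 satisfied
(1,5)+ 2/2 satisfied
(2,3)# 0/4 not
(3,0)+ 2/2 satisfied
(3,1)+ 3/3 satisfied
(3,2)+ 2/3 satisfied
(3,4)+ 3/4 satisfied
(3,5)+ 2/2 satisfied
(4,0)+ 4/4 satisfied
(4,3)+ 4/4 satisfied
(4,5)+ 3/4 satisfied
(5,0)+ 2/2 satisfied
(5,1)+ 2/2 satisfied
(5,3)+ 2/2 satisfied
(5,4)+ 3/4 satisfied
(5,5)# 0/2 not
For instance (2,3) has only 0/4 same-type neighbors, below 5/8.

No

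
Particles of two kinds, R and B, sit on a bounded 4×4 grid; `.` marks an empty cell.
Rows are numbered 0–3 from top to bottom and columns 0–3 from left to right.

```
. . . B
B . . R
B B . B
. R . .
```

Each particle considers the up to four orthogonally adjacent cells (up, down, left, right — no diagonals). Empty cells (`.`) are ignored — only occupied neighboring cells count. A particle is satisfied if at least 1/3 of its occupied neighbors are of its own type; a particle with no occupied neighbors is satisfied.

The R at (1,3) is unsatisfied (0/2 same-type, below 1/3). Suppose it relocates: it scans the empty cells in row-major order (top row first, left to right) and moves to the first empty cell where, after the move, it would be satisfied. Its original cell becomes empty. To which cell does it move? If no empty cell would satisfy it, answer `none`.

Vacating (1,3). Empty cells in order:
  (0,0): 0/1 same-type → still unsatisfied.
  (0,1): 0/0 same-type → satisfied — stop here.

(0,1)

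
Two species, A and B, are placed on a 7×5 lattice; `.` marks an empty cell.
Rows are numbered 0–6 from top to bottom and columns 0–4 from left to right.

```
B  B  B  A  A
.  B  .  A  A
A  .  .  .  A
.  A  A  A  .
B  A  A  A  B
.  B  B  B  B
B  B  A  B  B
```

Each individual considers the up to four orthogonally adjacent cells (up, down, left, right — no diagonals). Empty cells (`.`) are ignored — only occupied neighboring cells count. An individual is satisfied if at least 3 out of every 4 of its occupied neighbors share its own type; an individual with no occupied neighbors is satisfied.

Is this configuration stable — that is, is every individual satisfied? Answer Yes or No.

No

(0,0)B 1/1 satisfied
(0,1)B 3/3 satisfied
(0,2)B 1/2 not
(0,3)A 2/3 not
(0,4)A 2/2 satisfied
(1,1)B 1/1 satisfied
(1,3)A 2/2 satisfied
(1,4)A 3/3 satisfied
(2,0)A 0/0 satisfied
(2,4)A 1/1 satisfied
(3,1)A 2/2 satisfied
(3,2)A 3/3 satisfied
(3,3)A 2/2 satisfied
(4,0)B 0/1 not
(4,1)A 2/4 not
(4,2)A 3/4 satisfied
(4,3)A 2/4 not
(4,4)B 1/2 not
(5,1)B 2/3 not
(5,2)B 2/4 not
(5,3)B 3/4 satisfied
(5,4)B 3/3 satisfied
(6,0)B 1/1 satisfied
(6,1)B 2/3 not
(6,2)A 0/3 not
(6,3)B 2/3 not
(6,4)B 2/2 satisfied
For instance (0,2) has only 1/2 same-type neighbors, below 3/4.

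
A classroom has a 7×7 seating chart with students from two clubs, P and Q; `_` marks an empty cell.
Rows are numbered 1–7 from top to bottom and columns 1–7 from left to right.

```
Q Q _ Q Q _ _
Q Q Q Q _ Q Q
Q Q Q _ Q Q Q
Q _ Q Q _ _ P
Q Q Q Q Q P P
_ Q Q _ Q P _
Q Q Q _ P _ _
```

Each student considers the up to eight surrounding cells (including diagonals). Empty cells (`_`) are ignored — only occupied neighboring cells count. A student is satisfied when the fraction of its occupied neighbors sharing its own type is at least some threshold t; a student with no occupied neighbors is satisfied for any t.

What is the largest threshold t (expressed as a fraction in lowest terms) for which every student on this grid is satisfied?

2/5

Row 1: (1,1)Q 3/3 · (1,2)Q 4/4 · (1,4)Q 3/3 · (1,5)Q 3/3
Row 2: (2,1)Q 5/5 · (2,2)Q 7/7 · (2,3)Q 6/6 · (2,4)Q 5/5 · (2,6)Q 5/5 · (2,7)Q 3/3
Row 3: (3,1)Q 4/4 · (3,2)Q 7/7 · (3,3)Q 6/6 · (3,5)Q 4/4 · (3,6)Q 4/5 · (3,7)Q 3/4
Row 4: (4,1)Q 4/4 · (4,3)Q 6/6 · (4,4)Q 6/6 · (4,7)P 2/4
Row 5: (5,1)Q 3/3 · (5,2)Q 6/6 · (5,3)Q 6/6 · (5,4)Q 6/6 · (5,5)Q 3/5 · (5,6)P 3/5 · (5,7)P 3/3
Row 6: (6,2)Q 7/7 · (6,3)Q 6/6 · (6,5)Q 2/5 · (6,6)P 3/5
Row 7: (7,1)Q 2/2 · (7,2)Q 4/4 · (7,3)Q 3/3 · (7,5)P 1/2
The smallest same-type fraction is 2/5 at (6,5), which reduces to 2/5. Any threshold above that leaves this student unsatisfied.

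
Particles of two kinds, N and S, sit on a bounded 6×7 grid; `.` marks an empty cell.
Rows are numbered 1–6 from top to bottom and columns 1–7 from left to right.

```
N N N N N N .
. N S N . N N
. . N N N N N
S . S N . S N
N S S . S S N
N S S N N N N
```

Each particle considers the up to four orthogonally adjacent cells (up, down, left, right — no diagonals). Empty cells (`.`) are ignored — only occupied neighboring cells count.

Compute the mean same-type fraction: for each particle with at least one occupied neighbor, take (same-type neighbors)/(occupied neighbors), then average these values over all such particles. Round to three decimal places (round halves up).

Row 1: (1,1)N 1/1 · (1,2)N 3/3 · (1,3)N 2/3 · (1,4)N 3/3 · (1,5)N 2/2 · (1,6)N 2/2
Row 2: (2,2)N 1/2 · (2,3)S 0/4 · (2,4)N 2/3 · (2,6)N 3/3 · (2,7)N 2/2
Row 3: (3,3)N 1/3 · (3,4)N 4/4 · (3,5)N 2/2 · (3,6)N 3/4 · (3,7)N 3/3
Row 4: (4,1)S 0/1 · (4,3)S 1/3 · (4,4)N 1/2 · (4,6)S 1/3 · (4,7)N 2/3
Row 5: (5,1)N 1/3 · (5,2)S 2/3 · (5,3)S 3/3 · (5,5)S 1/2 · (5,6)S 2/4 · (5,7)N 2/3
Row 6: (6,1)N 1/2 · (6,2)S 2/3 · (6,3)S 2/3 · (6,4)N 1/2 · (6,5)N 2/3 · (6,6)N 2/3 · (6,7)N 2/2
Sum over 34 particles: 1/1 + 3/3 + 2/3 + 3/3 + 2/2 + 2/2 + 1/2 + 0/4 + 2/3 + 3/3 + 2/2 + 1/3 + 4/4 + 2/2 + 3/4 + 3/3 + 0/1 + 1/3 + 1/2 + 1/3 + 2/3 + 1/3 + 2/3 + 3/3 + 1/2 + 2/4 + 2/3 + 1/2 + 2/3 + 2/3 + 1/2 + 2/3 + 2/3 + 2/2 = 277/12; mean = 277/12 ÷ 34 = 277/408 = 0.678921… → 0.679.

0.679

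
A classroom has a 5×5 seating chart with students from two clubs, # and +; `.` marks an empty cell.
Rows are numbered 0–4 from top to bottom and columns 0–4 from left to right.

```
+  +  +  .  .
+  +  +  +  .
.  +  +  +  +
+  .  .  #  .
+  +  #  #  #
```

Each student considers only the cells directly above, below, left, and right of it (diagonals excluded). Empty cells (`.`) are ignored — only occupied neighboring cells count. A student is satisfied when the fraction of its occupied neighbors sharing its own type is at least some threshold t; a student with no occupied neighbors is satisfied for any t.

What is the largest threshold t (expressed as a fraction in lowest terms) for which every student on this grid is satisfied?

1/2

Row 0: (0,0)+ 2/2 · (0,1)+ 3/3 · (0,2)+ 2/2
Row 1: (1,0)+ 2/2 · (1,1)+ 4/4 · (1,2)+ 4/4 · (1,3)+ 2/2
Row 2: (2,1)+ 2/2 · (2,2)+ 3/3 · (2,3)+ 3/4 · (2,4)+ 1/1
Row 3: (3,0)+ 1/1 · (3,3)# 1/2
Row 4: (4,0)+ 2/2 · (4,1)+ 1/2 · (4,2)# 1/2 · (4,3)# 3/3 · (4,4)# 1/1
The smallest same-type fraction is 1/2 at (3,3), which reduces to 1/2. Any threshold above that leaves this student unsatisfied.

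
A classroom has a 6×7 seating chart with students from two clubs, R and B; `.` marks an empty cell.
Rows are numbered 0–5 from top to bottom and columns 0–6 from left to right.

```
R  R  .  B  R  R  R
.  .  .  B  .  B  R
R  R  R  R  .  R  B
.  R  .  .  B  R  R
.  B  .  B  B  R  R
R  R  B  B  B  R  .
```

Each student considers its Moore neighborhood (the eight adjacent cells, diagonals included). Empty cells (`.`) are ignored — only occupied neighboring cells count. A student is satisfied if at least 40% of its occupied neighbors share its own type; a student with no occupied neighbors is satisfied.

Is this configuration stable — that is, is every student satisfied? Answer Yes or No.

No

Row 0: (0,0)R 1/1 satisfied · (0,1)R 1/1 satisfied · (0,3)B 1/2 satisfied · (0,4)R 1/4 not · (0,5)R 3/4 satisfied · (0,6)R 2/3 satisfied
Row 1: (1,3)B 1/4 not · (1,5)B 1/6 not · (1,6)R 3/5 satisfied
Row 2: (2,0)R 2/2 satisfied · (2,1)R 3/3 satisfied · (2,2)R 3/4 satisfied · (2,3)R 1/3 not · (2,5)R 3/6 satisfied · (2,6)B 1/5 not
Row 3: (3,1)R 3/4 satisfied · (3,4)B 2/6 not · (3,5)R 4/7 satisfied · (3,6)R 4/5 satisfied
Row 4: (4,1)B 1/4 not · (4,3)B 5/5 satisfied · (4,4)B 4/7 satisfied · (4,5)R 4/7 satisfied · (4,6)R 4/4 satisfied
Row 5: (5,0)R 1/2 satisfied · (5,1)R 1/3 not · (5,2)B 3/4 satisfied · (5,3)B 4/4 satisfied · (5,4)B 3/5 satisfied · (5,5)R 2/4 satisfied
For instance (0,4) has only 1/4 same-type neighbors, below 2/5.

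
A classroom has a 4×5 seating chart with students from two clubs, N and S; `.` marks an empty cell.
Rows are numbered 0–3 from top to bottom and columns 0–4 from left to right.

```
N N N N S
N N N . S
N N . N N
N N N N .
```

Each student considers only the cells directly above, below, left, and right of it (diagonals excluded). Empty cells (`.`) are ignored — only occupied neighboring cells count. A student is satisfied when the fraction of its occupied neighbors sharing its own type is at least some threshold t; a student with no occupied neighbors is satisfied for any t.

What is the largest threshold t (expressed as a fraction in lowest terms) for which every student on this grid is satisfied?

Row 0: (0,0)N 2/2 · (0,1)N 3/3 · (0,2)N 3/3 · (0,3)N 1/2 · (0,4)S 1/2
Row 1: (1,0)N 3/3 · (1,1)N 4/4 · (1,2)N 2/2 · (1,4)S 1/2
Row 2: (2,0)N 3/3 · (2,1)N 3/3 · (2,3)N 2/2 · (2,4)N 1/2
Row 3: (3,0)N 2/2 · (3,1)N 3/3 · (3,2)N 2/2 · (3,3)N 2/2
The smallest same-type fraction is 1/2 at (0,3), which reduces to 1/2. Any threshold above that leaves this student unsatisfied.

1/2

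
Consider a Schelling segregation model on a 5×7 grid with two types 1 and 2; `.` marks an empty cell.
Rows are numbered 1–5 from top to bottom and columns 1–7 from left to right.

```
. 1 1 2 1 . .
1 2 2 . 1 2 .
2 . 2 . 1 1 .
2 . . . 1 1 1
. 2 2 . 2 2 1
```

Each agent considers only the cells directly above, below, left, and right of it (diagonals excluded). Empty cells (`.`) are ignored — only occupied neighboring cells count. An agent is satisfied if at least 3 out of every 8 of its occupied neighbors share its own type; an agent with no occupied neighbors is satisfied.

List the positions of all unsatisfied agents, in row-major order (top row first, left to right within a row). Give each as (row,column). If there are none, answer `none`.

(1,2)1 1/2 ✓
(1,3)1 1/3 ✗
(1,4)2 0/2 ✗
(1,5)1 1/2 ✓
(2,1)1 0/2 ✗
(2,2)2 1/3 ✗
(2,3)2 2/3 ✓
(2,5)1 2/3 ✓
(2,6)2 0/2 ✗
(3,1)2 1/2 ✓
(3,3)2 1/1 ✓
(3,5)1 3/3 ✓
(3,6)1 2/3 ✓
(4,1)2 1/1 ✓
(4,5)1 2/3 ✓
(4,6)1 3/4 ✓
(4,7)1 2/2 ✓
(5,2)2 1/1 ✓
(5,3)2 1/1 ✓
(5,5)2 1/2 ✓
(5,6)2 1/3 ✗
(5,7)1 1/2 ✓

(1,3), (1,4), (2,1), (2,2), (2,6), (5,6)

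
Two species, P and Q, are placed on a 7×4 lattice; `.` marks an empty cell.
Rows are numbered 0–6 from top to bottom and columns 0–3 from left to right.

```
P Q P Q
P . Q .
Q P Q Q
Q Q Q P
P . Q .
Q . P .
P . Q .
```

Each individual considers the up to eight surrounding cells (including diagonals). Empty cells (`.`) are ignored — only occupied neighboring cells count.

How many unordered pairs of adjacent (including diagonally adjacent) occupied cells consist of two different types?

Scan each occupied cell's neighbors to the right and below (and the two forward diagonals) so each pair is counted once.
Row 0: P(0,0)–Q(0,1)≠ P(0,0)–P(1,0)= Q(0,1)–P(0,2)≠ Q(0,1)–Q(1,2)= Q(0,1)–P(1,0)≠ P(0,2)–Q(0,3)≠ P(0,2)–Q(1,2)≠ Q(0,3)–Q(1,2)=  → 5/8 unlike.
Row 1: P(1,0)–Q(2,0)≠ P(1,0)–P(2,1)= Q(1,2)–Q(2,2)= Q(1,2)–Q(2,3)= Q(1,2)–P(2,1)≠  → 2/5 unlike.
Row 2: Q(2,0)–P(2,1)≠ Q(2,0)–Q(3,0)= Q(2,0)–Q(3,1)= P(2,1)–Q(2,2)≠ P(2,1)–Q(3,1)≠ P(2,1)–Q(3,2)≠ P(2,1)–Q(3,0)≠ Q(2,2)–Q(2,3)= Q(2,2)–Q(3,2)= Q(2,2)–P(3,3)≠ Q(2,2)–Q(3,1)= Q(2,3)–P(3,3)≠ Q(2,3)–Q(3,2)=  → 7/13 unlike.
Row 3: Q(3,0)–Q(3,1)= Q(3,0)–P(4,0)≠ Q(3,1)–Q(3,2)= Q(3,1)–Q(4,2)= Q(3,1)–P(4,0)≠ Q(3,2)–P(3,3)≠ Q(3,2)–Q(4,2)= P(3,3)–Q(4,2)≠  → 4/8 unlike.
Row 4: P(4,0)–Q(5,0)≠ Q(4,2)–P(5,2)≠  → 2/2 unlike.
Row 5: Q(5,0)–P(6,0)≠ P(5,2)–Q(6,2)≠  → 2/2 unlike.
Total adjacent occupied pairs: 38; unlike-type pairs: 22.

22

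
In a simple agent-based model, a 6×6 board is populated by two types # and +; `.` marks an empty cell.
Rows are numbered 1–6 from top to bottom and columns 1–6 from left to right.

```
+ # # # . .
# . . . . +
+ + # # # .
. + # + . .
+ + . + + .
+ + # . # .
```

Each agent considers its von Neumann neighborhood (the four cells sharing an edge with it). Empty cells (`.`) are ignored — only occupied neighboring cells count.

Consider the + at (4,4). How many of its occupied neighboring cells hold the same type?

1

Occupied neighbors of (4,4): (3,4)=#, (5,4)=+, (4,3)=#.
Same type (+): 1 of 3.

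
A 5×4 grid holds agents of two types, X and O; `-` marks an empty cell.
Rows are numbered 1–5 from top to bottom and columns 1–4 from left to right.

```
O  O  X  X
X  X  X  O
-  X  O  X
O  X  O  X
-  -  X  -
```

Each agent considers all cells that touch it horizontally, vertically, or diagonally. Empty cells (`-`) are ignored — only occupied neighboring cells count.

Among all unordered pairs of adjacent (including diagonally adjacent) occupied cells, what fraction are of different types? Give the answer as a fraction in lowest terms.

23/40

Scan each occupied cell's neighbors to the right and below (and the two forward diagonals) so each pair is counted once.
From row 1: 8 unlike of 13 pairs (running 8/13).
From row 2: 4 unlike of 11 pairs (running 12/24).
From row 3: 7 unlike of 10 pairs (running 19/34).
From row 4: 4 unlike of 6 pairs (running 23/40).
Total adjacent occupied pairs: 40; unlike-type pairs: 23.
23/40 is already in lowest terms.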